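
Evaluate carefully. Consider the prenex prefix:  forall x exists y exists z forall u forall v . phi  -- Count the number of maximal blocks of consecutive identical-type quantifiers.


Quantifier-type sequence: A E E A A  (A=forall, E=exists)
Group into maximal same-type runs:
  Ax1 | Ex2 | Ax2
Number of blocks = 3

3


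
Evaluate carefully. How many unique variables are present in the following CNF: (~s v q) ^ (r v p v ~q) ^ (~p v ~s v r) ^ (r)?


Identify each variable that appears in the formula.
Variables found: p, q, r, s
Count = 4

4


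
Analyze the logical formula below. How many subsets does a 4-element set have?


The power set of a set with n elements has 2^n elements.
|P(S)| = 2^4 = 16

16


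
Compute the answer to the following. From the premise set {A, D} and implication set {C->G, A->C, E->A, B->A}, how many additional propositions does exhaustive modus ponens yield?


Initial facts: {A, D}
Apply modus ponens to closure:
  A and A->C  =>  C
  C and C->G  =>  G
Final known: {A, C, D, G}
New propositions: {C, G}
Count = 2

2


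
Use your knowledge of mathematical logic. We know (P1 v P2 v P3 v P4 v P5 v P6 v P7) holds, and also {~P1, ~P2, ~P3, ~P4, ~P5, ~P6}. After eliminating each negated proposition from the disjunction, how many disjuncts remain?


Original disjuncts (7): P1, P2, P3, P4, P5, P6, P7
Negated (eliminate): ~P1, ~P2, ~P3, ~P4, ~P5, ~P6
Remaining disjuncts: P7
Count = 7 - 6 = 1

1


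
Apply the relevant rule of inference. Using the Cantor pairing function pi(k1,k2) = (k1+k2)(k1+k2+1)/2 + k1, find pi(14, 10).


k1 + k2 = 24
(k1+k2)(k1+k2+1)/2 = 24 * 25 / 2 = 300
pi = 300 + 14 = 314

314


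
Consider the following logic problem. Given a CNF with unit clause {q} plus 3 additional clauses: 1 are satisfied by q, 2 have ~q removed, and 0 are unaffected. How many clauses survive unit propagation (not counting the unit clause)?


Satisfied (removed): 1
Shortened (remain): 2
Unchanged (remain): 0
Remaining = 2 + 0 = 2

2


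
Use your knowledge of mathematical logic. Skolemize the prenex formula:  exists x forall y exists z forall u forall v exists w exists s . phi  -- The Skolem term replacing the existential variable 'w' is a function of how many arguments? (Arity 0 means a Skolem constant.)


Quantifier prefix: exists x forall y exists z forall u forall v exists w exists s
'w' is existentially quantified at position 6.
Universal variables preceding it: y, u, v
Skolem function arity = 3

3


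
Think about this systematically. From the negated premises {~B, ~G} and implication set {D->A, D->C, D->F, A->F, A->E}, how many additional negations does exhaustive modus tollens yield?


Initial negated facts: {~B, ~G}
Apply modus tollens to closure:
  (no implication fires)
Final negated: {~B, ~G}
New negations: {(none)}
Count = 0

0


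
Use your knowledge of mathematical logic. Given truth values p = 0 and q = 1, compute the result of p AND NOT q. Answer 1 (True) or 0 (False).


p = 0, q = 1
Operation: p AND NOT q
Evaluate: 0 AND NOT 1 = 0

0


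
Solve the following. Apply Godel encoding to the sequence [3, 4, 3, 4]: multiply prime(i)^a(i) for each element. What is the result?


Encode each element as an exponent of the corresponding prime:
  2^3 = 8
  3^4 = 81
  5^3 = 125
  7^4 = 2401
Product = 8 * 81 * 125 * 2401 = 194481000

194481000


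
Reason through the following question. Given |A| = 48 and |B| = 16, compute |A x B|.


The Cartesian product A x B contains all ordered pairs (a, b).
|A x B| = |A| * |B| = 48 * 16 = 768

768


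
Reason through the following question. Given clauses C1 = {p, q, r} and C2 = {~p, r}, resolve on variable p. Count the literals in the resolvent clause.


Remove p from C1 and ~p from C2.
C1 remainder: {q, r}
C2 remainder: {r}
Union (resolvent): {q, r}
Resolvent has 2 literal(s).

2


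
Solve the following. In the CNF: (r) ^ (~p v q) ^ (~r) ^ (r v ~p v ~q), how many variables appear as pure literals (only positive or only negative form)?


Check each variable for pure literal status:
p: pure negative
q: mixed (not pure)
r: mixed (not pure)
Pure literal count = 1

1


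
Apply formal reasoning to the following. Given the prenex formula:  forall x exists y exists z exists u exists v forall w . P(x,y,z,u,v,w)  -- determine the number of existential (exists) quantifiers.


Quantifier prefix: forall x exists y exists z exists u exists v forall w
Mark each quantifier type:
  U E E E E U
Universal count = 2, Existential count = 4
Asked for existential (exists) quantifiers: 4

4


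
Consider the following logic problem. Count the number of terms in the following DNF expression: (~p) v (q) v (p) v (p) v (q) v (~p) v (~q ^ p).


A DNF formula is a disjunction of terms (conjunctions).
Terms are separated by v.
Counting the disjuncts: 7 terms.

7


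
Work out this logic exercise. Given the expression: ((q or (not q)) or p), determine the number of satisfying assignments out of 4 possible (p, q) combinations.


Check all 4 assignments:
p=0, q=0: 1
p=0, q=1: 1
p=1, q=0: 1
p=1, q=1: 1
Count of True = 4

4


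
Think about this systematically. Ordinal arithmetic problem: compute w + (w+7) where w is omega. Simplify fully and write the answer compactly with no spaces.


Compute w + (w+7).
Ordinal + is associative but NOT commutative; for finite n>0, n + w = w but w + n stays w+n.
w + (w+7) = (w+w) + 7 = w*2+7.
Result = w*2+7

w*2+7


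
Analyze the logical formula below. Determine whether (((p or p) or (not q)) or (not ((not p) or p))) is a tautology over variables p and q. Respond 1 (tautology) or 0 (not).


Check all 4 assignments:
p=0, q=0: 1
p=0, q=1: 0
p=1, q=0: 1
p=1, q=1: 1
Satisfying count = 3/4.
Tautology iff count = 4: no.

0


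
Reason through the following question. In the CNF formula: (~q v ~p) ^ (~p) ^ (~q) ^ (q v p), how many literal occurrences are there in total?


Counting literals in each clause:
Clause 1: 2 literal(s)
Clause 2: 1 literal(s)
Clause 3: 1 literal(s)
Clause 4: 2 literal(s)
Total = 6

6


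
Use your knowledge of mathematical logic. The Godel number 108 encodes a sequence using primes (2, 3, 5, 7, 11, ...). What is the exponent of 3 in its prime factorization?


Factorize 108 by dividing by 3 repeatedly.
Division steps: 3 divides 108 exactly 3 time(s).
Exponent of 3 = 3

3


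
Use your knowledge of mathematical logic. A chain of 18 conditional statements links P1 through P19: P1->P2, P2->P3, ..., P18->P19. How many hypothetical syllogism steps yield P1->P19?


With 18 implications in a chain connecting 19 propositions:
P1->P2, P2->P3, ..., P18->P19
Steps needed = (number of implications) - 1 = 18 - 1 = 17

17


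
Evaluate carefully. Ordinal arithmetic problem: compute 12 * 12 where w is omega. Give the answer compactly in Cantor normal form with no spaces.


Compute 12 * 12.
Ordinal * is associative and left-distributive over +, but NOT commutative; for finite n>1, n*w = w but w*n stays w*n.
Both finite; ordinal * agrees with natural *: 12 * 12 = 144.
Result = 144

144


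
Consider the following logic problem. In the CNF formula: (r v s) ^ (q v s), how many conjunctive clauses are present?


A CNF formula is a conjunction of clauses.
Clauses are separated by ^.
Counting the conjuncts: 2 clauses.

2


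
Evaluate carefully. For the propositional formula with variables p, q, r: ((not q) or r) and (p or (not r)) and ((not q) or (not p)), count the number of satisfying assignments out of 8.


Evaluate all 8 assignments for p, q, r:
p=0, q=0, r=0: 1
p=0, q=0, r=1: 0
p=0, q=1, r=0: 0
p=0, q=1, r=1: 0
p=1, q=0, r=0: 1
p=1, q=0, r=1: 1
p=1, q=1, r=0: 0
p=1, q=1, r=1: 0
Satisfying count = 3

3


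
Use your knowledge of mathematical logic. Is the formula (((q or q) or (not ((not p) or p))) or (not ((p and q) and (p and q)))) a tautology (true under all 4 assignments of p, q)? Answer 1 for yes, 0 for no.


Check all 4 assignments:
p=0, q=0: 1
p=0, q=1: 1
p=1, q=0: 1
p=1, q=1: 1
Satisfying count = 4/4.
Tautology iff count = 4: yes.

1


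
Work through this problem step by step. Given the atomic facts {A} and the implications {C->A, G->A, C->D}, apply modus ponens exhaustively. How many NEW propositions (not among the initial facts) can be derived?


Initial facts: {A}
Apply modus ponens to closure:
  (no implication fires)
Final known: {A}
New propositions: {(none)}
Count = 0

0


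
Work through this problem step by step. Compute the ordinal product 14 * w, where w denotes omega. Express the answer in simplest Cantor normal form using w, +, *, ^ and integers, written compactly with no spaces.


Compute 14 * w.
Ordinal * is associative and left-distributive over +, but NOT commutative; for finite n>1, n*w = w but w*n stays w*n.
For finite n>0, n * w = sup{n*k : k<w} = w. So 14 * w = w.
Result = w

w


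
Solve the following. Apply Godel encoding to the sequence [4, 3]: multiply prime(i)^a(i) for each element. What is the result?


Encode each element as an exponent of the corresponding prime:
  2^4 = 16
  3^3 = 27
Product = 16 * 27 = 432

432


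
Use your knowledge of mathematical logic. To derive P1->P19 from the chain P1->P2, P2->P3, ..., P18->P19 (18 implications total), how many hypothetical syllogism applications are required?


With 18 implications in a chain connecting 19 propositions:
P1->P2, P2->P3, ..., P18->P19
Steps needed = (number of implications) - 1 = 18 - 1 = 17

17


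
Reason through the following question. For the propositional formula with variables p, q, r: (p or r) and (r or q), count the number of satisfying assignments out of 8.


Evaluate all 8 assignments for p, q, r:
p=0, q=0, r=0: 0
p=0, q=0, r=1: 1
p=0, q=1, r=0: 0
p=0, q=1, r=1: 1
p=1, q=0, r=0: 0
p=1, q=0, r=1: 1
p=1, q=1, r=0: 1
p=1, q=1, r=1: 1
Satisfying count = 5

5


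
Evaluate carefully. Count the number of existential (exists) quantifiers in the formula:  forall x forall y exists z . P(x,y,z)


Quantifier prefix: forall x forall y exists z
Mark each quantifier type:
  U U E
Universal count = 2, Existential count = 1
Asked for existential (exists) quantifiers: 1

1


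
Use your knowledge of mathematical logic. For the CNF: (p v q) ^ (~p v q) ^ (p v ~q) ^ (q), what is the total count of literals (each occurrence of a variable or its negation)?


Counting literals in each clause:
Clause 1: 2 literal(s)
Clause 2: 2 literal(s)
Clause 3: 2 literal(s)
Clause 4: 1 literal(s)
Total = 7

7


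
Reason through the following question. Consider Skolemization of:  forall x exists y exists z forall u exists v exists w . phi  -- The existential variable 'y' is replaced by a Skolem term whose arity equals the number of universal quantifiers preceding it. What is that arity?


Quantifier prefix: forall x exists y exists z forall u exists v exists w
'y' is existentially quantified at position 2.
Universal variables preceding it: x
Skolem function arity = 1

1


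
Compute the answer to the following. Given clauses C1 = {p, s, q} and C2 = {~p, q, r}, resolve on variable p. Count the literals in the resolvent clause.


Remove p from C1 and ~p from C2.
C1 remainder: {s, q}
C2 remainder: {q, r}
Union (resolvent): {q, r, s}
Resolvent has 3 literal(s).

3


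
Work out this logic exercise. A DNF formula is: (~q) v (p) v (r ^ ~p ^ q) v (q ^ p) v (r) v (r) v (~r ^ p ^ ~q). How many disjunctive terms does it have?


A DNF formula is a disjunction of terms (conjunctions).
Terms are separated by v.
Counting the disjuncts: 7 terms.

7


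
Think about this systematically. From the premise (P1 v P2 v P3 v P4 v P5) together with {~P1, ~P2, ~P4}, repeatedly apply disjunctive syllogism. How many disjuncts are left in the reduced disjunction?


Original disjuncts (5): P1, P2, P3, P4, P5
Negated (eliminate): ~P1, ~P2, ~P4
Remaining disjuncts: P3, P5
Count = 5 - 3 = 2

2


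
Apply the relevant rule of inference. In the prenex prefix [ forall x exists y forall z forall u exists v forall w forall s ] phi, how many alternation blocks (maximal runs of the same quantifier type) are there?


Quantifier-type sequence: A E A A E A A  (A=forall, E=exists)
Group into maximal same-type runs:
  Ax1 | Ex1 | Ax2 | Ex1 | Ax2
Number of blocks = 5

5


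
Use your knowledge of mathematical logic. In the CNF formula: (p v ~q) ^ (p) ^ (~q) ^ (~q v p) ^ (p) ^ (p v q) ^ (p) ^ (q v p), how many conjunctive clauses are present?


A CNF formula is a conjunction of clauses.
Clauses are separated by ^.
Counting the conjuncts: 8 clauses.

8


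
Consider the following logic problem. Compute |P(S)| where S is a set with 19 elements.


The power set of a set with n elements has 2^n elements.
|P(S)| = 2^19 = 524288

524288


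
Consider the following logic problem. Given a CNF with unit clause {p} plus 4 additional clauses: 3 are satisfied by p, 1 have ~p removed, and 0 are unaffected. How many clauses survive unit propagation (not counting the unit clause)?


Satisfied (removed): 3
Shortened (remain): 1
Unchanged (remain): 0
Remaining = 1 + 0 = 1

1


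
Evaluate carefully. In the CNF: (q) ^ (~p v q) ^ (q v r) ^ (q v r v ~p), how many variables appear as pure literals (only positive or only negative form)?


Check each variable for pure literal status:
p: pure negative
q: pure positive
r: pure positive
Pure literal count = 3

3


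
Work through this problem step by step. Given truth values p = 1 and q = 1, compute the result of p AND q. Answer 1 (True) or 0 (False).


p = 1, q = 1
Operation: p AND q
Evaluate: 1 AND 1 = 1

1


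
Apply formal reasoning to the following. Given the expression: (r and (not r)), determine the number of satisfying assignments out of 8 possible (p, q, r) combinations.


Check all 8 assignments:
p=0, q=0, r=0: 0
p=0, q=0, r=1: 0
p=0, q=1, r=0: 0
p=0, q=1, r=1: 0
p=1, q=0, r=0: 0
p=1, q=0, r=1: 0
p=1, q=1, r=0: 0
p=1, q=1, r=1: 0
Count of True = 0

0


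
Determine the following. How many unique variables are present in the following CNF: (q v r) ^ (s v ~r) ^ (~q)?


Identify each variable that appears in the formula.
Variables found: q, r, s
Count = 3

3


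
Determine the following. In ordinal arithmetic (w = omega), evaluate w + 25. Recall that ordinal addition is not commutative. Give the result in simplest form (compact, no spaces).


Compute w + 25.
Ordinal + is associative but NOT commutative; for finite n>0, n + w = w but w + n stays w+n.
w + 25 is already in normal form (a successor ordinal beyond w).
Result = w+25

w+25


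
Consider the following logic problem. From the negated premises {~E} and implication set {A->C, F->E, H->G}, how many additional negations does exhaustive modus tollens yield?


Initial negated facts: {~E}
Apply modus tollens to closure:
  ~E and F->E  =>  ~F
Final negated: {~E, ~F}
New negations: {~F}
Count = 1

1


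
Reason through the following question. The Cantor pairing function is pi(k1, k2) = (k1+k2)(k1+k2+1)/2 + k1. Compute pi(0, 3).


k1 + k2 = 3
(k1+k2)(k1+k2+1)/2 = 3 * 4 / 2 = 6
pi = 6 + 0 = 6

6


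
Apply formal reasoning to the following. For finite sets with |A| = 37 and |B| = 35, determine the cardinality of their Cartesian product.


The Cartesian product A x B contains all ordered pairs (a, b).
|A x B| = |A| * |B| = 37 * 35 = 1295

1295


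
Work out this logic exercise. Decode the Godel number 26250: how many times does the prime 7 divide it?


Factorize 26250 by dividing by 7 repeatedly.
Division steps: 7 divides 26250 exactly 1 time(s).
Exponent of 7 = 1

1


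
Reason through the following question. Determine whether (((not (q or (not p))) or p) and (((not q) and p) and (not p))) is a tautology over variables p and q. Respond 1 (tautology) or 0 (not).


Check all 4 assignments:
p=0, q=0: 0
p=0, q=1: 0
p=1, q=0: 0
p=1, q=1: 0
Satisfying count = 0/4.
Tautology iff count = 4: no.

0


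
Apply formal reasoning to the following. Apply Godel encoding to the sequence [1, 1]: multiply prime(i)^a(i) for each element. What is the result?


Encode each element as an exponent of the corresponding prime:
  2^1 = 2
  3^1 = 3
Product = 2 * 3 = 6

6


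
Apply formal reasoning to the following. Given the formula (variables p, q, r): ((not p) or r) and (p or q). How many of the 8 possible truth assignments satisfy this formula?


Evaluate all 8 assignments for p, q, r:
p=0, q=0, r=0: 0
p=0, q=0, r=1: 0
p=0, q=1, r=0: 1
p=0, q=1, r=1: 1
p=1, q=0, r=0: 0
p=1, q=0, r=1: 1
p=1, q=1, r=0: 0
p=1, q=1, r=1: 1
Satisfying count = 4

4


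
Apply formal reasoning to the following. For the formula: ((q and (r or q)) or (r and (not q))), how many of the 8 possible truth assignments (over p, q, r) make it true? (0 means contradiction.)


Check all 8 assignments:
p=0, q=0, r=0: 0
p=0, q=0, r=1: 1
p=0, q=1, r=0: 1
p=0, q=1, r=1: 1
p=1, q=0, r=0: 0
p=1, q=0, r=1: 1
p=1, q=1, r=0: 1
p=1, q=1, r=1: 1
Count of True = 6

6


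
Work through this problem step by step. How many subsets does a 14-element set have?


The power set of a set with n elements has 2^n elements.
|P(S)| = 2^14 = 16384

16384


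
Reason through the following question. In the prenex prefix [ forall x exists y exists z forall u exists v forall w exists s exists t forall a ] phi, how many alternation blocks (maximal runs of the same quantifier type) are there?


Quantifier-type sequence: A E E A E A E E A  (A=forall, E=exists)
Group into maximal same-type runs:
  Ax1 | Ex2 | Ax1 | Ex1 | Ax1 | Ex2 | Ax1
Number of blocks = 7

7


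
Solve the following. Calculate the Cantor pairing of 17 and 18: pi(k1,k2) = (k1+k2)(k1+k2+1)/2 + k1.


k1 + k2 = 35
(k1+k2)(k1+k2+1)/2 = 35 * 36 / 2 = 630
pi = 630 + 17 = 647

647


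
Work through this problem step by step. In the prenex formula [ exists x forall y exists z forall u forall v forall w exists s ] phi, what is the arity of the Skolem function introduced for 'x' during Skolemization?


Quantifier prefix: exists x forall y exists z forall u forall v forall w exists s
'x' is existentially quantified at position 1.
No universal quantifiers precede it.
Skolem function arity = 0 (a Skolem constant)

0


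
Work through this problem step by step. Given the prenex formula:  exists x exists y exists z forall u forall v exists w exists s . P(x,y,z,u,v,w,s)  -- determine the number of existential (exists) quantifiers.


Quantifier prefix: exists x exists y exists z forall u forall v exists w exists s
Mark each quantifier type:
  E E E U U E E
Universal count = 2, Existential count = 5
Asked for existential (exists) quantifiers: 5

5


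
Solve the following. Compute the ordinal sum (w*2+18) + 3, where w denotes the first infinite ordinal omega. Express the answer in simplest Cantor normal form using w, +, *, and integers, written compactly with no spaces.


Compute (w*2+18) + 3.
Ordinal + is associative but NOT commutative; for finite n>0, n + w = w but w + n stays w+n.
By associativity: (w*2+18) + 3 = w*2 + (18+3) = w*2+21.
Result = w*2+21

w*2+21


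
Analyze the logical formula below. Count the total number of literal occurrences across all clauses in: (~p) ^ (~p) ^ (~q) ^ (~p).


Counting literals in each clause:
Clause 1: 1 literal(s)
Clause 2: 1 literal(s)
Clause 3: 1 literal(s)
Clause 4: 1 literal(s)
Total = 4

4


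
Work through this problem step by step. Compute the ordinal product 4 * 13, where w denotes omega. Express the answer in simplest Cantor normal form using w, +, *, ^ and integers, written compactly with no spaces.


Compute 4 * 13.
Ordinal * is associative and left-distributive over +, but NOT commutative; for finite n>1, n*w = w but w*n stays w*n.
Both finite; ordinal * agrees with natural *: 4 * 13 = 52.
Result = 52

52


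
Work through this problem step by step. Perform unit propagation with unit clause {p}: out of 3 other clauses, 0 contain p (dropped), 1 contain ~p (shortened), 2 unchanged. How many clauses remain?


Satisfied (removed): 0
Shortened (remain): 1
Unchanged (remain): 2
Remaining = 1 + 2 = 3

3


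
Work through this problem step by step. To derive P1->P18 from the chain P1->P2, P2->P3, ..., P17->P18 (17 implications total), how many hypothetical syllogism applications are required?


With 17 implications in a chain connecting 18 propositions:
P1->P2, P2->P3, ..., P17->P18
Steps needed = (number of implications) - 1 = 17 - 1 = 16

16


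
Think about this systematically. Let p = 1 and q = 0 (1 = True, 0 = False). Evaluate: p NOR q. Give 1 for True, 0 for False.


p = 1, q = 0
Operation: p NOR q
Evaluate: 1 NOR 0 = 0

0


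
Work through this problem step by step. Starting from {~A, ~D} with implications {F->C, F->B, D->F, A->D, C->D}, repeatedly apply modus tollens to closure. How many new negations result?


Initial negated facts: {~A, ~D}
Apply modus tollens to closure:
  ~D and C->D  =>  ~C
  ~C and F->C  =>  ~F
Final negated: {~A, ~C, ~D, ~F}
New negations: {~C, ~F}
Count = 2

2


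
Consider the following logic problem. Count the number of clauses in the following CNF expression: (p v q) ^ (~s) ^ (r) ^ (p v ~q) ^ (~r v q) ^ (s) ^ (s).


A CNF formula is a conjunction of clauses.
Clauses are separated by ^.
Counting the conjuncts: 7 clauses.

7


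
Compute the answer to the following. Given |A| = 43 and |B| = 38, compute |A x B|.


The Cartesian product A x B contains all ordered pairs (a, b).
|A x B| = |A| * |B| = 43 * 38 = 1634

1634


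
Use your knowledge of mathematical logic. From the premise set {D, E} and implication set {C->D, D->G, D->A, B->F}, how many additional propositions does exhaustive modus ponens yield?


Initial facts: {D, E}
Apply modus ponens to closure:
  D and D->G  =>  G
  D and D->A  =>  A
Final known: {A, D, E, G}
New propositions: {A, G}
Count = 2

2


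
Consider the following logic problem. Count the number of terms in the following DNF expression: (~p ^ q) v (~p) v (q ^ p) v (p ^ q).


A DNF formula is a disjunction of terms (conjunctions).
Terms are separated by v.
Counting the disjuncts: 4 terms.

4


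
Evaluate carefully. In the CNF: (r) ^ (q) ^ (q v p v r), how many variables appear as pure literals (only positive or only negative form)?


Check each variable for pure literal status:
p: pure positive
q: pure positive
r: pure positive
Pure literal count = 3

3


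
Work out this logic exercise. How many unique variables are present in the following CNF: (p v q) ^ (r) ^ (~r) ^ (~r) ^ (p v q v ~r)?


Identify each variable that appears in the formula.
Variables found: p, q, r
Count = 3

3


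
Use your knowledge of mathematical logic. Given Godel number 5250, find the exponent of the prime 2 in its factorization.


Factorize 5250 by dividing by 2 repeatedly.
Division steps: 2 divides 5250 exactly 1 time(s).
Exponent of 2 = 1

1


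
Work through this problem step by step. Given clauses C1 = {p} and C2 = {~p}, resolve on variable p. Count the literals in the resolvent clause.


Remove p from C1 and ~p from C2.
C1 remainder: {}
C2 remainder: {}
Union (resolvent): {} (empty clause)
Resolvent has 0 literal(s).

0


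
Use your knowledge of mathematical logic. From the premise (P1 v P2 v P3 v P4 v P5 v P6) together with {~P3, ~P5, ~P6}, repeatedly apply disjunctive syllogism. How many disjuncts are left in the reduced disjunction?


Original disjuncts (6): P1, P2, P3, P4, P5, P6
Negated (eliminate): ~P3, ~P5, ~P6
Remaining disjuncts: P1, P2, P4
Count = 6 - 3 = 3

3


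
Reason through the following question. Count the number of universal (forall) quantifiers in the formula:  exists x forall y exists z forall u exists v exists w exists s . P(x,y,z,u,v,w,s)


Quantifier prefix: exists x forall y exists z forall u exists v exists w exists s
Mark each quantifier type:
  E U E U E E E
Universal count = 2, Existential count = 5
Asked for universal (forall) quantifiers: 2

2


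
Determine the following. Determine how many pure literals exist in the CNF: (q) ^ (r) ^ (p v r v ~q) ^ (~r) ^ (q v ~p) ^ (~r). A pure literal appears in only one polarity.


Check each variable for pure literal status:
p: mixed (not pure)
q: mixed (not pure)
r: mixed (not pure)
Pure literal count = 0

0


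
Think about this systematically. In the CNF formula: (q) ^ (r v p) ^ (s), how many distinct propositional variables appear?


Identify each variable that appears in the formula.
Variables found: p, q, r, s
Count = 4

4


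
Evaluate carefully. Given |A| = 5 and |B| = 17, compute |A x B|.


The Cartesian product A x B contains all ordered pairs (a, b).
|A x B| = |A| * |B| = 5 * 17 = 85

85


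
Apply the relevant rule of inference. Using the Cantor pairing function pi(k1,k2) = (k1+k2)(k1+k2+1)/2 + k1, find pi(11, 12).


k1 + k2 = 23
(k1+k2)(k1+k2+1)/2 = 23 * 24 / 2 = 276
pi = 276 + 11 = 287

287


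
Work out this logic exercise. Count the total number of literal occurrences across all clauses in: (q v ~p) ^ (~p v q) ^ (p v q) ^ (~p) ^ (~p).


Counting literals in each clause:
Clause 1: 2 literal(s)
Clause 2: 2 literal(s)
Clause 3: 2 literal(s)
Clause 4: 1 literal(s)
Clause 5: 1 literal(s)
Total = 8

8


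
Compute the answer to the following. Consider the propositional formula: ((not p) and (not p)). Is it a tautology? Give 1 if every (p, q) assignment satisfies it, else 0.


Check all 4 assignments:
p=0, q=0: 1
p=0, q=1: 1
p=1, q=0: 0
p=1, q=1: 0
Satisfying count = 2/4.
Tautology iff count = 4: no.

0


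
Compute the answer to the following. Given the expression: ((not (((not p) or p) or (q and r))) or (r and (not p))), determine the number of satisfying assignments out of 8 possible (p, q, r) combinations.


Check all 8 assignments:
p=0, q=0, r=0: 0
p=0, q=0, r=1: 1
p=0, q=1, r=0: 0
p=0, q=1, r=1: 1
p=1, q=0, r=0: 0
p=1, q=0, r=1: 0
p=1, q=1, r=0: 0
p=1, q=1, r=1: 0
Count of True = 2

2


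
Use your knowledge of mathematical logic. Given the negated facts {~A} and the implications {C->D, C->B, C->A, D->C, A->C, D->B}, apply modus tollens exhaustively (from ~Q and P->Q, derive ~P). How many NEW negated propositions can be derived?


Initial negated facts: {~A}
Apply modus tollens to closure:
  ~A and C->A  =>  ~C
  ~C and D->C  =>  ~D
Final negated: {~A, ~C, ~D}
New negations: {~C, ~D}
Count = 2

2


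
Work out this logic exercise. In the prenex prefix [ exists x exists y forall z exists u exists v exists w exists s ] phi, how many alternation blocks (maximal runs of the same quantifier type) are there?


Quantifier-type sequence: E E A E E E E  (A=forall, E=exists)
Group into maximal same-type runs:
  Ex2 | Ax1 | Ex4
Number of blocks = 3

3


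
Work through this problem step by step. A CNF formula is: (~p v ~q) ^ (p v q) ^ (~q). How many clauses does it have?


A CNF formula is a conjunction of clauses.
Clauses are separated by ^.
Counting the conjuncts: 3 clauses.

3


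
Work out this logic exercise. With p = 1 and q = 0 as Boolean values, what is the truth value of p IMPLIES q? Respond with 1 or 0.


p = 1, q = 0
Operation: p IMPLIES q
Evaluate: 1 IMPLIES 0 = 0

0


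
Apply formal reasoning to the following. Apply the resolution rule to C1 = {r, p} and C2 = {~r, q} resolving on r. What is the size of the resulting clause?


Remove r from C1 and ~r from C2.
C1 remainder: {p}
C2 remainder: {q}
Union (resolvent): {p, q}
Resolvent has 2 literal(s).

2


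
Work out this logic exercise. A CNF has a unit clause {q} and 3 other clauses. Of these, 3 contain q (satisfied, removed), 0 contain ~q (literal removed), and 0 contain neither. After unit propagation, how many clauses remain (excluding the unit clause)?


Satisfied (removed): 3
Shortened (remain): 0
Unchanged (remain): 0
Remaining = 0 + 0 = 0

0


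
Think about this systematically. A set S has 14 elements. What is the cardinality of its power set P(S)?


The power set of a set with n elements has 2^n elements.
|P(S)| = 2^14 = 16384

16384


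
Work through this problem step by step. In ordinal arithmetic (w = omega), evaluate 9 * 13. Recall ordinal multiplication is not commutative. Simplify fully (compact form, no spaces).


Compute 9 * 13.
Ordinal * is associative and left-distributive over +, but NOT commutative; for finite n>1, n*w = w but w*n stays w*n.
Both finite; ordinal * agrees with natural *: 9 * 13 = 117.
Result = 117

117


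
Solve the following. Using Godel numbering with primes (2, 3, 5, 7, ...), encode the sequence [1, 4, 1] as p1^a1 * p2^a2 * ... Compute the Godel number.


Encode each element as an exponent of the corresponding prime:
  2^1 = 2
  3^4 = 81
  5^1 = 5
Product = 2 * 81 * 5 = 810

810


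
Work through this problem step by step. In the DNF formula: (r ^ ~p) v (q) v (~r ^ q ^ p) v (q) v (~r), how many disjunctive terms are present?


A DNF formula is a disjunction of terms (conjunctions).
Terms are separated by v.
Counting the disjuncts: 5 terms.

5


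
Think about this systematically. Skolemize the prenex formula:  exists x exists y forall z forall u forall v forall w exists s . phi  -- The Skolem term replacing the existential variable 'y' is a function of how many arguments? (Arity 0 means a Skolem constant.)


Quantifier prefix: exists x exists y forall z forall u forall v forall w exists s
'y' is existentially quantified at position 2.
No universal quantifiers precede it.
Skolem function arity = 0 (a Skolem constant)

0


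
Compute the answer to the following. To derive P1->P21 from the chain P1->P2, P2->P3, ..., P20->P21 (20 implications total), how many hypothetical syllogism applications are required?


With 20 implications in a chain connecting 21 propositions:
P1->P2, P2->P3, ..., P20->P21
Steps needed = (number of implications) - 1 = 20 - 1 = 19

19


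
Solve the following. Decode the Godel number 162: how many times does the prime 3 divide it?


Factorize 162 by dividing by 3 repeatedly.
Division steps: 3 divides 162 exactly 4 time(s).
Exponent of 3 = 4

4


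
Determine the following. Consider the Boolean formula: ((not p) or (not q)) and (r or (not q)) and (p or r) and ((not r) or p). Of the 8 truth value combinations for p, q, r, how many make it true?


Evaluate all 8 assignments for p, q, r:
p=0, q=0, r=0: 0
p=0, q=0, r=1: 0
p=0, q=1, r=0: 0
p=0, q=1, r=1: 0
p=1, q=0, r=0: 1
p=1, q=0, r=1: 1
p=1, q=1, r=0: 0
p=1, q=1, r=1: 0
Satisfying count = 2

2


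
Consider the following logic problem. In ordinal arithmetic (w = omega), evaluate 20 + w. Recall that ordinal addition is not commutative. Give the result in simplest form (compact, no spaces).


Compute 20 + w.
Ordinal + is associative but NOT commutative; for finite n>0, n + w = w but w + n stays w+n.
Any finite left addend is absorbed by w on the right: 20 + w = w.
Result = w

w


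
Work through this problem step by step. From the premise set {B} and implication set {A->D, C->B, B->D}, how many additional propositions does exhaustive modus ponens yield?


Initial facts: {B}
Apply modus ponens to closure:
  B and B->D  =>  D
Final known: {B, D}
New propositions: {D}
Count = 1

1


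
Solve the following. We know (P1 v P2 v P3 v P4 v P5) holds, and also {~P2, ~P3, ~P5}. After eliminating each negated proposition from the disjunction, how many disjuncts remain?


Original disjuncts (5): P1, P2, P3, P4, P5
Negated (eliminate): ~P2, ~P3, ~P5
Remaining disjuncts: P1, P4
Count = 5 - 3 = 2

2


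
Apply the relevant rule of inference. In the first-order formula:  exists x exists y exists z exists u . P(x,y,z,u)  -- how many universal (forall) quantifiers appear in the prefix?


Quantifier prefix: exists x exists y exists z exists u
Mark each quantifier type:
  E E E E
Universal count = 0, Existential count = 4
Asked for universal (forall) quantifiers: 0

0


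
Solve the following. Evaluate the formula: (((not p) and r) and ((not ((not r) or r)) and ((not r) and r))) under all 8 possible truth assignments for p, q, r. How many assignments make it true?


Check all 8 assignments:
p=0, q=0, r=0: 0
p=0, q=0, r=1: 0
p=0, q=1, r=0: 0
p=0, q=1, r=1: 0
p=1, q=0, r=0: 0
p=1, q=0, r=1: 0
p=1, q=1, r=0: 0
p=1, q=1, r=1: 0
Count of True = 0

0


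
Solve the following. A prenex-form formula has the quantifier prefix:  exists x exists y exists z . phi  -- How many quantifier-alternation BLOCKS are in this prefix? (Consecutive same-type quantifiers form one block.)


Quantifier-type sequence: E E E  (A=forall, E=exists)
Group into maximal same-type runs:
  Ex3
Number of blocks = 1

1


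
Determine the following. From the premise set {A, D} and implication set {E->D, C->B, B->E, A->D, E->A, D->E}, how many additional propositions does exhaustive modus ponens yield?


Initial facts: {A, D}
Apply modus ponens to closure:
  D and D->E  =>  E
Final known: {A, D, E}
New propositions: {E}
Count = 1

1


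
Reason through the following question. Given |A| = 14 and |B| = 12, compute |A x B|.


The Cartesian product A x B contains all ordered pairs (a, b).
|A x B| = |A| * |B| = 14 * 12 = 168

168


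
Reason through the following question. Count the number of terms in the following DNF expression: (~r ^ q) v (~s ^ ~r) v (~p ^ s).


A DNF formula is a disjunction of terms (conjunctions).
Terms are separated by v.
Counting the disjuncts: 3 terms.

3


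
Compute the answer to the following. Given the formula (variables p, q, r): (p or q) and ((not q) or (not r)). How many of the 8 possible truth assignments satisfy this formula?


Evaluate all 8 assignments for p, q, r:
p=0, q=0, r=0: 0
p=0, q=0, r=1: 0
p=0, q=1, r=0: 1
p=0, q=1, r=1: 0
p=1, q=0, r=0: 1
p=1, q=0, r=1: 1
p=1, q=1, r=0: 1
p=1, q=1, r=1: 0
Satisfying count = 4

4


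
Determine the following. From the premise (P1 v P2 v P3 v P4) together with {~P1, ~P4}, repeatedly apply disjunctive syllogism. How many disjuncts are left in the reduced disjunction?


Original disjuncts (4): P1, P2, P3, P4
Negated (eliminate): ~P1, ~P4
Remaining disjuncts: P2, P3
Count = 4 - 2 = 2

2


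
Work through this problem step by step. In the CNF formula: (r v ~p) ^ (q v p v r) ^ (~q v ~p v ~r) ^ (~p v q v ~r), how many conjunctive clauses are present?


A CNF formula is a conjunction of clauses.
Clauses are separated by ^.
Counting the conjuncts: 4 clauses.

4


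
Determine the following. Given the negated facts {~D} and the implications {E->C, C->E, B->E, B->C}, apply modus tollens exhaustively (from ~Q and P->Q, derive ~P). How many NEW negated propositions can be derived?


Initial negated facts: {~D}
Apply modus tollens to closure:
  (no implication fires)
Final negated: {~D}
New negations: {(none)}
Count = 0

0


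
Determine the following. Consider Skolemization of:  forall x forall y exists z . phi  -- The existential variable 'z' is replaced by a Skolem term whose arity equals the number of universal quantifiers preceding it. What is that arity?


Quantifier prefix: forall x forall y exists z
'z' is existentially quantified at position 3.
Universal variables preceding it: x, y
Skolem function arity = 2

2


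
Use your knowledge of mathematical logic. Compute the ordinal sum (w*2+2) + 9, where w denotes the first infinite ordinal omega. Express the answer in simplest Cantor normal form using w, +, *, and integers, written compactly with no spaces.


Compute (w*2+2) + 9.
Ordinal + is associative but NOT commutative; for finite n>0, n + w = w but w + n stays w+n.
By associativity: (w*2+2) + 9 = w*2 + (2+9) = w*2+11.
Result = w*2+11

w*2+11


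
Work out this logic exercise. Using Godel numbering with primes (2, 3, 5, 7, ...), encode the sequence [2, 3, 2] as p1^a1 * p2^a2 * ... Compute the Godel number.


Encode each element as an exponent of the corresponding prime:
  2^2 = 4
  3^3 = 27
  5^2 = 25
Product = 4 * 27 * 25 = 2700

2700


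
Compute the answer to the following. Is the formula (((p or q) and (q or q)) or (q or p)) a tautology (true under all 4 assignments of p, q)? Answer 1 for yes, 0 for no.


Check all 4 assignments:
p=0, q=0: 0
p=0, q=1: 1
p=1, q=0: 1
p=1, q=1: 1
Satisfying count = 3/4.
Tautology iff count = 4: no.

0


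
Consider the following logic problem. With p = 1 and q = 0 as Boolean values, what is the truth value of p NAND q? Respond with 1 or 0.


p = 1, q = 0
Operation: p NAND q
Evaluate: 1 NAND 0 = 1

1


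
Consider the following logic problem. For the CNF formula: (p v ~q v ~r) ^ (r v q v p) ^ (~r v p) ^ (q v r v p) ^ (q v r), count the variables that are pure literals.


Check each variable for pure literal status:
p: pure positive
q: mixed (not pure)
r: mixed (not pure)
Pure literal count = 1

1


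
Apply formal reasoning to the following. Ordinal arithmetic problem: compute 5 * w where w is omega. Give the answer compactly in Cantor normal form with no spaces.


Compute 5 * w.
Ordinal * is associative and left-distributive over +, but NOT commutative; for finite n>1, n*w = w but w*n stays w*n.
For finite n>0, n * w = sup{n*k : k<w} = w. So 5 * w = w.
Result = w

w


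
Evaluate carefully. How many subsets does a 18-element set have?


The power set of a set with n elements has 2^n elements.
|P(S)| = 2^18 = 262144

262144


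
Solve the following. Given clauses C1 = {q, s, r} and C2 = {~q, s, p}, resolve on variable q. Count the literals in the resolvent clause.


Remove q from C1 and ~q from C2.
C1 remainder: {s, r}
C2 remainder: {s, p}
Union (resolvent): {p, r, s}
Resolvent has 3 literal(s).

3


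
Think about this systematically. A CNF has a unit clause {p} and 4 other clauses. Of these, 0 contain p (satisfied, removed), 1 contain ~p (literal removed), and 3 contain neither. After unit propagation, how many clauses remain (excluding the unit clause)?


Satisfied (removed): 0
Shortened (remain): 1
Unchanged (remain): 3
Remaining = 1 + 3 = 4

4


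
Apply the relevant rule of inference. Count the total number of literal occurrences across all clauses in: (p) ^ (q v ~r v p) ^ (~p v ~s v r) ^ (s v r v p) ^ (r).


Counting literals in each clause:
Clause 1: 1 literal(s)
Clause 2: 3 literal(s)
Clause 3: 3 literal(s)
Clause 4: 3 literal(s)
Clause 5: 1 literal(s)
Total = 11

11


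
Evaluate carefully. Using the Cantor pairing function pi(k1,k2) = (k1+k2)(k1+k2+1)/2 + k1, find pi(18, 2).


k1 + k2 = 20
(k1+k2)(k1+k2+1)/2 = 20 * 21 / 2 = 210
pi = 210 + 18 = 228

228


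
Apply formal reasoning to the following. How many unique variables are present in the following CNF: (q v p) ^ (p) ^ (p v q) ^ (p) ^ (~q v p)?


Identify each variable that appears in the formula.
Variables found: p, q
Count = 2

2


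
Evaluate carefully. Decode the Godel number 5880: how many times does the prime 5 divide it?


Factorize 5880 by dividing by 5 repeatedly.
Division steps: 5 divides 5880 exactly 1 time(s).
Exponent of 5 = 1

1


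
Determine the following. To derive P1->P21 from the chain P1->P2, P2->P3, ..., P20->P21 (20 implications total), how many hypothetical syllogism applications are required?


With 20 implications in a chain connecting 21 propositions:
P1->P2, P2->P3, ..., P20->P21
Steps needed = (number of implications) - 1 = 20 - 1 = 19

19


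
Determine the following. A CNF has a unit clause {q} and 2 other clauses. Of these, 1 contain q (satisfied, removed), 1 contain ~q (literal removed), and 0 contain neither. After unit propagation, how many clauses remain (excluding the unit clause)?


Satisfied (removed): 1
Shortened (remain): 1
Unchanged (remain): 0
Remaining = 1 + 0 = 1

1


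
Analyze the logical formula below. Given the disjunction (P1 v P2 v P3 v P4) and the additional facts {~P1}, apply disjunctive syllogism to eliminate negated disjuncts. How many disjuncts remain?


Original disjuncts (4): P1, P2, P3, P4
Negated (eliminate): ~P1
Remaining disjuncts: P2, P3, P4
Count = 4 - 1 = 3

3


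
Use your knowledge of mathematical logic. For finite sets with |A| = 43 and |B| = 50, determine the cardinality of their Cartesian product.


The Cartesian product A x B contains all ordered pairs (a, b).
|A x B| = |A| * |B| = 43 * 50 = 2150

2150
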